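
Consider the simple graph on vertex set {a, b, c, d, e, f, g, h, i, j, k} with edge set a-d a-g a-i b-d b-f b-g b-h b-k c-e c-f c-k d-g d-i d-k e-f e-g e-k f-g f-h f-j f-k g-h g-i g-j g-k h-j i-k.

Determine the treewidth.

A width-3 tree decomposition is:
Bags: B1 = {b, d, g, k}  B2 = {b, f, g, k}  B3 = {d, g, i, k}  B4 = {e, f, g, k}  B5 = {c, e, f, k}  B6 = {b, f, g, h}  B7 = {a, d, g, i}  B8 = {f, g, h, j}
Tree: B1–B2, B1–B3, B2–B4, B4–B5, B2–B6, B3–B7, B6–B8
The largest bag has 4 vertices, giving width 3; this decomposition certifies tw(G) ≤ 3. On the other hand G contains the 4-clique {a, d, g, i}. A clique must lie in a single bag of any decomposition, so no decomposition can have width below 3. The upper and lower bounds meet at 3, so that is the treewidth.

3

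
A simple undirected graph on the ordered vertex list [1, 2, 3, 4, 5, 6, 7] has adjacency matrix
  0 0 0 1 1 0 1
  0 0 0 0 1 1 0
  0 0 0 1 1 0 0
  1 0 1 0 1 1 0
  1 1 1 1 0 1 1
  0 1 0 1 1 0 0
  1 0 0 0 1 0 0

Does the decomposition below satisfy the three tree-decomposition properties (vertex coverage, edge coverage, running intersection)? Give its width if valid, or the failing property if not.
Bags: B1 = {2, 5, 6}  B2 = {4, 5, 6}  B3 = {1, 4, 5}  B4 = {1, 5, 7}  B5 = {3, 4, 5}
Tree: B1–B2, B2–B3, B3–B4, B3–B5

Every vertex of G appears in some bag (union = {1, 2, 3, 4, 5, 6, 7}); every edge is covered by a bag; and for each vertex v the set of bags containing v is connected in the bag tree. The decomposition is therefore valid. The largest bag has 3 vertices, so the width is 2.

Yes; width 2.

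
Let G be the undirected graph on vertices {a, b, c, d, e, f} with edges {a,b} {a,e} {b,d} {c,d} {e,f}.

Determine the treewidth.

1

A width-1 tree decomposition is:
Bags: B1 = {e, f}  B2 = {a, e}  B3 = {a, b}  B4 = {b, d}  B5 = {c, d}
Tree: B1–B2, B2–B3, B3–B4, B4–B5
The largest bag has 2 vertices, giving width 1; this decomposition certifies tw(G) ≤ 1. Since G has at least one edge (e.g. f–e), it is not an edgeless graph, so tw(G) ≥ 1. Combining the bounds, tw(G) = 1.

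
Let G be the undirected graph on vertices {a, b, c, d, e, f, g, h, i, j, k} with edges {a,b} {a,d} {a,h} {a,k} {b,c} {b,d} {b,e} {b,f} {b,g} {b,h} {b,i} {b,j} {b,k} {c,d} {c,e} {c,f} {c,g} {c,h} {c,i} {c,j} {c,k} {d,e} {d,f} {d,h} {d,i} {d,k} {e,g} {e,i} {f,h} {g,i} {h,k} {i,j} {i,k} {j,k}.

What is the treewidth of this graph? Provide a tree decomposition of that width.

Treewidth 4.
Bags: B1 = {b, c, d, e, i}  B2 = {b, c, d, i, k}  B3 = {b, c, e, g, i}  B4 = {b, c, d, h, k}  B5 = {b, c, d, f, h}  B6 = {a, b, d, h, k}  B7 = {b, c, i, j, k}
Tree: B1–B2, B1–B3, B2–B4, B4–B5, B4–B6, B2–B7

Each bag holds 5 vertices, so the decomposition has width 4, which upper-bounds the treewidth. Conversely, {b, c, d, e, i} is a clique of size 5, and the vertices of any clique must share a bag in every tree decomposition; so some bag has ≥ 5 vertices and tw(G) ≥ 4. Combining the bounds, tw(G) = 4.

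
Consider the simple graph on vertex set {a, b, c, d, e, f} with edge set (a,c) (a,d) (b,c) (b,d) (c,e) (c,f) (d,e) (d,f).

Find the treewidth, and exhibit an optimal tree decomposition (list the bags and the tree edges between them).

Each bag holds 3 vertices, so the decomposition has width 2, which upper-bounds the treewidth. For the lower bound, G contains the cycle b–d–a–c–b, so G is not a forest; only forests have treewidth ≤ 1, hence tw(G) ≥ 2. Therefore the treewidth is 2.

Treewidth 2.
One optimal decomposition is:
Bags: B1 = {b, c, d}  B2 = {a, c, d}  B3 = {c, d, e}  B4 = {c, d, f}
Tree: B1–B2, B2–B3, B3–B4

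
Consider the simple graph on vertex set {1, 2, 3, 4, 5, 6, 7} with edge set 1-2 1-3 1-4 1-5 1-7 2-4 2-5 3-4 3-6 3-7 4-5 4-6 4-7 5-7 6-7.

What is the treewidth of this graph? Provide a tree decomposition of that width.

The largest bag has 4 vertices, giving width 3; this decomposition certifies tw(G) ≤ 3. For the lower bound, the 4 vertices {1, 3, 4, 7} are pairwise adjacent, and any tree decomposition puts a clique entirely inside one bag — forcing width ≥ 3. The upper and lower bounds meet at 3, so that is the treewidth.

Treewidth 3.
One optimal decomposition is:
Bags: B1 = {1, 4, 5, 7}  B2 = {1, 3, 4, 7}  B3 = {1, 2, 4, 5}  B4 = {3, 4, 6, 7}
Tree: B1–B2, B1–B3, B2–B4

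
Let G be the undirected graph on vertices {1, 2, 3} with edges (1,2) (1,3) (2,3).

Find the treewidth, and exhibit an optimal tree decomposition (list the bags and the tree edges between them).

A single bag containing all 3 vertices is trivially a valid decomposition of width 2. On the other hand G contains the 3-clique {1, 2, 3}. A clique must lie in a single bag of any decomposition, so no decomposition can have width below 2. Hence tw(G) = 2 exactly.

Treewidth 2.
One such decomposition:
Bags: B1 = {1, 2, 3}
Tree: (single bag)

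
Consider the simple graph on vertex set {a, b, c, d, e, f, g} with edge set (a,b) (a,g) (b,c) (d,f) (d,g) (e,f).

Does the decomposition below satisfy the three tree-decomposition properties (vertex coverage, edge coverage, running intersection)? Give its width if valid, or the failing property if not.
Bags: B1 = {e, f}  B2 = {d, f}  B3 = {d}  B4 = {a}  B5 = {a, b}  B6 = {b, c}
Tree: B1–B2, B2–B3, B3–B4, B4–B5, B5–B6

No — vertex g appears in no bag.

A tree decomposition must satisfy three properties: every vertex lies in some bag; for every edge, both endpoints lie together in some bag; and for every vertex, the bags containing it form a connected subtree. Here vertex g appears in no bag, so the decomposition is invalid.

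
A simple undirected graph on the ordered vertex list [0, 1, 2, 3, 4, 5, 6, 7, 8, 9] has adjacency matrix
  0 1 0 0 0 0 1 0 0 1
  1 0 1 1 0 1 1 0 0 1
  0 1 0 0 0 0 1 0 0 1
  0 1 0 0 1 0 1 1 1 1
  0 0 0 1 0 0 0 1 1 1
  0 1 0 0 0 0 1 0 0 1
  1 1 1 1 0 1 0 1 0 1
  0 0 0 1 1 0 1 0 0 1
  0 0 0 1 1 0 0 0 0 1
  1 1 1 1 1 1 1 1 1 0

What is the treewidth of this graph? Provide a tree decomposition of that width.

Treewidth 3.
Bags: B1 = {1, 3, 6, 9}  B2 = {3, 6, 7, 9}  B3 = {1, 5, 6, 9}  B4 = {3, 4, 7, 9}  B5 = {0, 1, 6, 9}  B6 = {1, 2, 6, 9}  B7 = {3, 4, 8, 9}
Tree: B1–B2, B1–B3, B2–B4, B1–B5, B3–B6, B4–B7

Each bag holds 4 vertices, so the decomposition has width 3, which upper-bounds the treewidth. Conversely, {3, 4, 8, 9} is a clique of size 4, and the vertices of any clique must share a bag in every tree decomposition; so some bag has ≥ 4 vertices and tw(G) ≥ 3. Combining the bounds, tw(G) = 3.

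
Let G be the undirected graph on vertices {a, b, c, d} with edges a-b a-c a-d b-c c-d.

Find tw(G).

2

A width-2 tree decomposition is:
Bags: B1 = {a, c, d}  B2 = {a, b, c}
Tree: B1–B2
Each bag holds 3 vertices, so the decomposition has width 2, which upper-bounds the treewidth. On the other hand G contains the 3-clique {a, c, d}. A clique must lie in a single bag of any decomposition, so no decomposition can have width below 2. Hence tw(G) = 2 exactly.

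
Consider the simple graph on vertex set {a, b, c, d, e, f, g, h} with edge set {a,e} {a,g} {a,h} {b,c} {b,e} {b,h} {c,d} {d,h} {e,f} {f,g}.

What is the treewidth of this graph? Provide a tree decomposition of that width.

Treewidth 2.
One optimal decomposition is:
Bags: B1 = {b, c, d}  B2 = {b, d, h}  B3 = {b, e, h}  B4 = {a, e, h}  B5 = {a, e, f}  B6 = {a, f, g}
Tree: B1–B2, B2–B3, B3–B4, B4–B5, B5–B6

Each bag holds 3 vertices, so the decomposition has width 2, which upper-bounds the treewidth. The edges c–d–h–b–c form a cycle, so G is not a tree and its treewidth is at least 2. Hence tw(G) = 2 exactly.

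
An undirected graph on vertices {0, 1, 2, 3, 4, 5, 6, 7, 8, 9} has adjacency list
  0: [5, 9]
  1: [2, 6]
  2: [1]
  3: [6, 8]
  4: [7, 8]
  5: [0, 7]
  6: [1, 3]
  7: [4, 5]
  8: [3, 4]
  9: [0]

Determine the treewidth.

A width-1 tree decomposition is:
Bags: B1 = {1, 2}  B2 = {1, 6}  B3 = {3, 6}  B4 = {3, 8}  B5 = {4, 8}  B6 = {4, 7}  B7 = {5, 7}  B8 = {0, 5}  B9 = {0, 9}
Tree: B1–B2, B2–B3, B3–B4, B4–B5, B5–B6, B6–B7, B7–B8, B8–B9
The largest bag has 2 vertices, giving width 1; this decomposition certifies tw(G) ≤ 1. G has an edge, so its treewidth is at least 1. Combining the bounds, tw(G) = 1.

1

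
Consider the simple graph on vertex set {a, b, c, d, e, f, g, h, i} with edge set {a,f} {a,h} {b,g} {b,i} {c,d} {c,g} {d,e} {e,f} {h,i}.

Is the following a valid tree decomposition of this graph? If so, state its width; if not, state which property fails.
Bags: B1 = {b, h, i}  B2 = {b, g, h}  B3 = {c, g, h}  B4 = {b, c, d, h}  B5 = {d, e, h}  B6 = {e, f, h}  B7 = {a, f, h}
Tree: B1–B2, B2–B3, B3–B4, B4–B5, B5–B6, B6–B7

A tree decomposition must satisfy three properties: every vertex lies in some bag; for every edge, both endpoints lie together in some bag; and for every vertex, the bags containing it form a connected subtree. Here bags containing vertex b are not connected in the tree, so the decomposition is invalid.

No — bags containing vertex b are not connected in the tree.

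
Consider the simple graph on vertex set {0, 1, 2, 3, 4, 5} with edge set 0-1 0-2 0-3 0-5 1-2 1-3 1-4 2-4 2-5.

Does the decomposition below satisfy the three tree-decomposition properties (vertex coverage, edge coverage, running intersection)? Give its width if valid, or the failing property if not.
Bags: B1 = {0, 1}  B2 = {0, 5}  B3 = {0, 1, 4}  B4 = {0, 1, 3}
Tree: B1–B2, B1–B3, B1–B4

No — vertex 2 appears in no bag.

A tree decomposition must satisfy three properties: every vertex lies in some bag; for every edge, both endpoints lie together in some bag; and for every vertex, the bags containing it form a connected subtree. Here vertex 2 appears in no bag, so the decomposition is invalid.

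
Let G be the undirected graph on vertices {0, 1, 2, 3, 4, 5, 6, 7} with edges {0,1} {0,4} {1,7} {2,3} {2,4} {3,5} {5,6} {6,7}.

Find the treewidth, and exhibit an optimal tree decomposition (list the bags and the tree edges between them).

Treewidth 2.
One optimal decomposition is:
Bags: B1 = {3, 5, 6}  B2 = {3, 6, 7}  B3 = {1, 3, 7}  B4 = {0, 1, 3}  B5 = {0, 3, 4}  B6 = {2, 3, 4}
Tree: B1–B2, B2–B3, B3–B4, B4–B5, B5–B6

The largest bag has 3 vertices, giving width 2; this decomposition certifies tw(G) ≤ 2. The edges 3–5–6–7–1–0–4–2–3 form a cycle, so G is not a tree and its treewidth is at least 2. Combining the bounds, tw(G) = 2.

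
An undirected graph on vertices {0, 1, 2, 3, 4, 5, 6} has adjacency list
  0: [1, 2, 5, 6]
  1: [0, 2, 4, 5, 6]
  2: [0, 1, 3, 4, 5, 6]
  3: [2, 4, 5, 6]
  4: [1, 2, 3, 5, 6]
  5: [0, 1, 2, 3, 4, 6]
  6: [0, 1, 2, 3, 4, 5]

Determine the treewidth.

4

A width-4 tree decomposition is:
Bags: B1 = {1, 2, 4, 5, 6}  B2 = {0, 1, 2, 5, 6}  B3 = {2, 3, 4, 5, 6}
Tree: B1–B2, B1–B3
Every bag has size at most 5, so the width is 5 − 1 = 4 and tw(G) ≤ 4. On the other hand G contains the 5-clique {0, 1, 2, 5, 6}. A clique must lie in a single bag of any decomposition, so no decomposition can have width below 4. Combining the bounds, tw(G) = 4.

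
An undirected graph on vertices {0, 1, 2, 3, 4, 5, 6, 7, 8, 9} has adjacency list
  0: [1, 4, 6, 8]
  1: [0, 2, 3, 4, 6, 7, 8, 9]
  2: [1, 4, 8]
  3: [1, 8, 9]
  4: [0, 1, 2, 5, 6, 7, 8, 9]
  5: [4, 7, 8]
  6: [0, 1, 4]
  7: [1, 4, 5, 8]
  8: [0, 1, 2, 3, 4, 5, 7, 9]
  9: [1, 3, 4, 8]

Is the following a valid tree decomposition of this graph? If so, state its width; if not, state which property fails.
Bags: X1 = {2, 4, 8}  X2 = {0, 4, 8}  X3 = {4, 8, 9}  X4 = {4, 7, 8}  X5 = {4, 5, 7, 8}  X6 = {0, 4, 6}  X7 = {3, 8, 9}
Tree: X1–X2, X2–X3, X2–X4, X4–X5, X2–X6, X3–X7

No — vertex 1 appears in no bag.

A tree decomposition must satisfy three properties: every vertex lies in some bag; for every edge, both endpoints lie together in some bag; and for every vertex, the bags containing it form a connected subtree. Here vertex 1 appears in no bag, so the decomposition is invalid.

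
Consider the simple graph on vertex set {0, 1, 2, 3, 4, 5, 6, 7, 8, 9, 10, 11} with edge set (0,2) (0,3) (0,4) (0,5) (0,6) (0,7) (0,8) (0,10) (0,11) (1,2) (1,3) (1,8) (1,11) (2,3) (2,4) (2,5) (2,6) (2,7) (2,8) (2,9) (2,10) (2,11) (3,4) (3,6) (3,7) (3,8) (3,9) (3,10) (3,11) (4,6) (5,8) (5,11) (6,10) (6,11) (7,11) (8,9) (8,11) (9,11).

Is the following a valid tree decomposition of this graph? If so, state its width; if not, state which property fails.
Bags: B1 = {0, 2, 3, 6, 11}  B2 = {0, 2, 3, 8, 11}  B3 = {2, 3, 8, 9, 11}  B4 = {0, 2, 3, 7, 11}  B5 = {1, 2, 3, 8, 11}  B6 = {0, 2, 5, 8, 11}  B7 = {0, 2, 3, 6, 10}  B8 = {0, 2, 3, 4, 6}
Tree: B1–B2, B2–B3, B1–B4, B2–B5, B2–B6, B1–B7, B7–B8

Yes; width 4.

Checking the three conditions: (i) the bags cover all of {0, 1, 2, 3, 4, 5, 6, 7, 8, 9, 10, 11}; (ii) for each edge, some bag contains both endpoints; (iii) the bags containing any fixed vertex form a subtree. All hold, so the decomposition is valid with width 5 − 1 = 4.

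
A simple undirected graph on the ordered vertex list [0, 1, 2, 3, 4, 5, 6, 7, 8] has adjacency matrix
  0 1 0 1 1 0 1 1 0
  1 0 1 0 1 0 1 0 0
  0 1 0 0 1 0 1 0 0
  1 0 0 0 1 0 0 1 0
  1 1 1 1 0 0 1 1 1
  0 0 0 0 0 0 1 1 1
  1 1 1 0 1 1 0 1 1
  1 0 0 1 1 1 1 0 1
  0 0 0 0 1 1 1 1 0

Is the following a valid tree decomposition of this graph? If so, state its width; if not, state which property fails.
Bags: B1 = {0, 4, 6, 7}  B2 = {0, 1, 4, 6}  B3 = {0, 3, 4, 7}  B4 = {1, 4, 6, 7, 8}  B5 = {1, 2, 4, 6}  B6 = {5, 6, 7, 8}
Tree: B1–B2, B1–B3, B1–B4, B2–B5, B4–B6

No — bags containing vertex 1 are not connected in the tree.

A tree decomposition must satisfy three properties: every vertex lies in some bag; for every edge, both endpoints lie together in some bag; and for every vertex, the bags containing it form a connected subtree. Here bags containing vertex 1 are not connected in the tree, so the decomposition is invalid.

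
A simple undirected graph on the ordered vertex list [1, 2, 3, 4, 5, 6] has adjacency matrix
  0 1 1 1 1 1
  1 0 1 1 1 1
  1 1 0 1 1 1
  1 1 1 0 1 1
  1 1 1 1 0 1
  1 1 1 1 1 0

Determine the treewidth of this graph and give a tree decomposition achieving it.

A single bag containing all 6 vertices is trivially a valid decomposition of width 5. On the other hand G contains the 6-clique {1, 2, 3, 4, 5, 6}. A clique must lie in a single bag of any decomposition, so no decomposition can have width below 5. Therefore the treewidth is 5.

Treewidth 5.
Bags: B1 = {1, 2, 3, 4, 5, 6}
Tree: (single bag)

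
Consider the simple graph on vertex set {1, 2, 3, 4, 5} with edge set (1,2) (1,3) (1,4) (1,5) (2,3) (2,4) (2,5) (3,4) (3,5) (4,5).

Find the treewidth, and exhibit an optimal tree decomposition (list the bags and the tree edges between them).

Treewidth 4.
Bags: B1 = {1, 2, 3, 4, 5}
Tree: (single bag)

With just one bag of size 5, the width is 5 − 1 = 4, so tw(G) ≤ 4. Conversely, {1, 2, 3, 4, 5} is a clique of size 5, and the vertices of any clique must share a bag in every tree decomposition; so some bag has ≥ 5 vertices and tw(G) ≥ 4. Hence tw(G) = 4 exactly.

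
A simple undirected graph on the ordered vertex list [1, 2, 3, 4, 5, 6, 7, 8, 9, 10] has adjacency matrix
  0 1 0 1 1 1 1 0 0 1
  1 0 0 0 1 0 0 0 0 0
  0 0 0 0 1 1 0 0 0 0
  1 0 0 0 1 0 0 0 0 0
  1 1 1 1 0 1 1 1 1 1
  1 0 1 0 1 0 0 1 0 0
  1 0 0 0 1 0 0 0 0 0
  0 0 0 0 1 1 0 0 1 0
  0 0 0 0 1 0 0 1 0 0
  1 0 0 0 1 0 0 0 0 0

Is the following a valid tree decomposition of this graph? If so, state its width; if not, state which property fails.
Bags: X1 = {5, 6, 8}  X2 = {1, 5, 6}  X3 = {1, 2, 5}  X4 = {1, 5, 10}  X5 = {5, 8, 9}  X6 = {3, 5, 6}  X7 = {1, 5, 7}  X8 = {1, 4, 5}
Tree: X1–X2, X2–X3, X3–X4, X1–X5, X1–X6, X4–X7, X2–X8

Vertex coverage: the bags together contain {1, 2, 3, 4, 5, 6, 7, 8, 9, 10}, the full vertex set. Edge coverage: each edge of G has both endpoints in at least one bag. Running intersection: for every vertex, the bags containing it form a connected subtree. All three properties hold, so this is a valid tree decomposition of width max|bag| − 1 = 2, and hence tw(G) ≤ 2.

Yes; width 2.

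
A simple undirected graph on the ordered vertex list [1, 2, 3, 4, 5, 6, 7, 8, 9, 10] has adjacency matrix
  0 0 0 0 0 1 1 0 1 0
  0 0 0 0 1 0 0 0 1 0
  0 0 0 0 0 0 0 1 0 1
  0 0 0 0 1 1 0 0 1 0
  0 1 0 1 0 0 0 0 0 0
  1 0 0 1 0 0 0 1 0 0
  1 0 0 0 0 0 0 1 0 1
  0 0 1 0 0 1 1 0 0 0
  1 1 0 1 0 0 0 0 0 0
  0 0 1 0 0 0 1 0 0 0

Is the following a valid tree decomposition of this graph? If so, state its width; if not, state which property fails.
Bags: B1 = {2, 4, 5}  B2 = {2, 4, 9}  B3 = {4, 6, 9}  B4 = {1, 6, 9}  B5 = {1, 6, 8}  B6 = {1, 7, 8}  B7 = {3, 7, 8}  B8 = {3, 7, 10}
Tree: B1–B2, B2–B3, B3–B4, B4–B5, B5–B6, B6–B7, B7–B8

Vertex coverage: the bags together contain {1, 2, 3, 4, 5, 6, 7, 8, 9, 10}, the full vertex set. Edge coverage: each edge of G has both endpoints in at least one bag. Running intersection: for every vertex, the bags containing it form a connected subtree. All three properties hold, so this is a valid tree decomposition of width max|bag| − 1 = 2, and hence tw(G) ≤ 2.

Yes; width 2.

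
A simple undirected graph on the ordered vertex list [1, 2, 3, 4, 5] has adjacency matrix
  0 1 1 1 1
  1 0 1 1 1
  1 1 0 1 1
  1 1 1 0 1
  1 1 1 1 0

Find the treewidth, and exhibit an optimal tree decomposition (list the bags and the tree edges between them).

A single bag containing all 5 vertices is trivially a valid decomposition of width 4. On the other hand G contains the 5-clique {1, 2, 3, 4, 5}. A clique must lie in a single bag of any decomposition, so no decomposition can have width below 4. Combining the bounds, tw(G) = 4.

Treewidth 4.
One optimal decomposition is:
Bags: B1 = {1, 2, 3, 4, 5}
Tree: (single bag)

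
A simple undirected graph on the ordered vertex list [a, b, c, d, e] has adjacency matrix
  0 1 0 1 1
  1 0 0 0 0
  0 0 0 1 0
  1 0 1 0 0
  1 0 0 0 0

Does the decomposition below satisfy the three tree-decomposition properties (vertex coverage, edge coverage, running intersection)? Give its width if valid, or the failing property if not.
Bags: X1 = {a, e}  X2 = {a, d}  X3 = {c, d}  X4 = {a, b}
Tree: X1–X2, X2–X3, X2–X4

Checking the three conditions: (i) the bags cover all of {a, b, c, d, e}; (ii) for each edge, some bag contains both endpoints; (iii) the bags containing any fixed vertex form a subtree. All hold, so the decomposition is valid with width 2 − 1 = 1.

Yes; width 1.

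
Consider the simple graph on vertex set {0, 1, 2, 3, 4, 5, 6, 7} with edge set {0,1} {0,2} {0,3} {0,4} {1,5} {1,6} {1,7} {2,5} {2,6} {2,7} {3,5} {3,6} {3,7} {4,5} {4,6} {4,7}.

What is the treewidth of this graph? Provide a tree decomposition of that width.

Treewidth 4.
Bags: B1 = {0, 4, 5, 6, 7}  B2 = {0, 2, 5, 6, 7}  B3 = {0, 3, 5, 6, 7}  B4 = {0, 1, 5, 6, 7}
Tree: B1–B2, B2–B3, B3–B4

Every bag has size at most 5, so the width is 5 − 1 = 4 and tw(G) ≤ 4. For the lower bound: the 5 vertex sets {4,5}, {2,7}, {3,6}, {0}, {1} are disjoint, each induces a connected subgraph, and every pair is joined by at least one edge of G. Contracting each set to a single vertex therefore yields K_{5} as a minor, and since treewidth is minor-monotone, tw(G) ≥ tw(K_{5}) = 4. The upper and lower bounds meet at 4, so that is the treewidth.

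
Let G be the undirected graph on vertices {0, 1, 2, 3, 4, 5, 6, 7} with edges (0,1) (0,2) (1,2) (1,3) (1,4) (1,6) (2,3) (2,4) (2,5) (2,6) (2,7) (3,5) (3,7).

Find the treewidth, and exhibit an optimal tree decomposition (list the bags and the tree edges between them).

Treewidth 2.
Bags: B1 = {1, 2, 4}  B2 = {1, 2, 3}  B3 = {2, 3, 7}  B4 = {1, 2, 6}  B5 = {0, 1, 2}  B6 = {2, 3, 5}
Tree: B1–B2, B2–B3, B1–B4, B4–B5, B3–B6

The largest bag has 3 vertices, giving width 2; this decomposition certifies tw(G) ≤ 2. Conversely, {0, 1, 2} is a clique of size 3, and the vertices of any clique must share a bag in every tree decomposition; so some bag has ≥ 3 vertices and tw(G) ≥ 2. Combining the bounds, tw(G) = 2.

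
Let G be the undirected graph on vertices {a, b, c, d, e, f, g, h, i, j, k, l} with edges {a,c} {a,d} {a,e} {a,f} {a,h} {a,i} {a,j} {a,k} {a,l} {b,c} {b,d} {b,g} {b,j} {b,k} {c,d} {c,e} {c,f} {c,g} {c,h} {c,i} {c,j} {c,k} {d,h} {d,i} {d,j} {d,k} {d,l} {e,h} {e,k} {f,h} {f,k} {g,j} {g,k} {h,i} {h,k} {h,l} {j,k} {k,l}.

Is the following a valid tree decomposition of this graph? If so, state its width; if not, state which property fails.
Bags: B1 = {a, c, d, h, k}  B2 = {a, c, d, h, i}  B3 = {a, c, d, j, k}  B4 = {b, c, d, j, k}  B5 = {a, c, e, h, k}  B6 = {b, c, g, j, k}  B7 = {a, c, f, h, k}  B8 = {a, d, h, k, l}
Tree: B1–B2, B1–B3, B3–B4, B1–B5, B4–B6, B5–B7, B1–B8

Vertex coverage: the bags together contain {a, b, c, d, e, f, g, h, i, j, k, l}, the full vertex set. Edge coverage: each edge of G has both endpoints in at least one bag. Running intersection: for every vertex, the bags containing it form a connected subtree. All three properties hold, so this is a valid tree decomposition of width max|bag| − 1 = 4, and hence tw(G) ≤ 4.

Yes; width 4.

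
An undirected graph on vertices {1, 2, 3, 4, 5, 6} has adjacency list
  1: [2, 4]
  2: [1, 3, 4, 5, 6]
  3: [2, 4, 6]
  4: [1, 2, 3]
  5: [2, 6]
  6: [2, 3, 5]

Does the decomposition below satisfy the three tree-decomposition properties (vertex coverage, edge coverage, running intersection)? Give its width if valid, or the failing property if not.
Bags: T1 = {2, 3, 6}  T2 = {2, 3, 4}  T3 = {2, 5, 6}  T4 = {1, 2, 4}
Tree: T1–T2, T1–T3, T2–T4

Vertex coverage: the bags together contain {1, 2, 3, 4, 5, 6}, the full vertex set. Edge coverage: each edge of G has both endpoints in at least one bag. Running intersection: for every vertex, the bags containing it form a connected subtree. All three properties hold, so this is a valid tree decomposition of width max|bag| − 1 = 2, and hence tw(G) ≤ 2.

Yes; width 2.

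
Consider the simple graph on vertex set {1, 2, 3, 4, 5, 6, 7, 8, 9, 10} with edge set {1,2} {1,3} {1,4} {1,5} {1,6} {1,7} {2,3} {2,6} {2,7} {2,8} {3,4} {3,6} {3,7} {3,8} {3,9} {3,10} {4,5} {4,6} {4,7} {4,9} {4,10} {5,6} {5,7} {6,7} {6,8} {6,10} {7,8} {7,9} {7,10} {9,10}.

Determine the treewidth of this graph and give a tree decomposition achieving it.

Each bag holds 5 vertices, so the decomposition has width 4, which upper-bounds the treewidth. Conversely, {3, 4, 7, 9, 10} is a clique of size 5, and the vertices of any clique must share a bag in every tree decomposition; so some bag has ≥ 5 vertices and tw(G) ≥ 4. Therefore the treewidth is 4.

Treewidth 4.
Bags: B1 = {1, 3, 4, 6, 7}  B2 = {3, 4, 6, 7, 10}  B3 = {1, 2, 3, 6, 7}  B4 = {3, 4, 7, 9, 10}  B5 = {1, 4, 5, 6, 7}  B6 = {2, 3, 6, 7, 8}
Tree: B1–B2, B1–B3, B2–B4, B1–B5, B3–B6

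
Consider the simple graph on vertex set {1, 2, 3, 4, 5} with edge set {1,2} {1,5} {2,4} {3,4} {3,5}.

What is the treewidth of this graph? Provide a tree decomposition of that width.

The largest bag has 3 vertices, giving width 2; this decomposition certifies tw(G) ≤ 2. Since 1–5–3–4–2–1 is a cycle in G, G is not acyclic. Forests are exactly the graphs of treewidth ≤ 1, so tw(G) ≥ 2. Therefore the treewidth is 2.

Treewidth 2.
One optimal decomposition is:
Bags: B1 = {1, 3, 5}  B2 = {1, 3, 4}  B3 = {1, 2, 4}
Tree: B1–B2, B2–B3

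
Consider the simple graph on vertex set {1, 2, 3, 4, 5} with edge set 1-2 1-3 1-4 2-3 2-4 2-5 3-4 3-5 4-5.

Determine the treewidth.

3

A width-3 tree decomposition is:
Bags: B1 = {1, 2, 3, 4}  B2 = {2, 3, 4, 5}
Tree: B1–B2
Each bag holds 4 vertices, so the decomposition has width 3, which upper-bounds the treewidth. On the other hand G contains the 4-clique {1, 2, 3, 4}. A clique must lie in a single bag of any decomposition, so no decomposition can have width below 3. Combining the bounds, tw(G) = 3.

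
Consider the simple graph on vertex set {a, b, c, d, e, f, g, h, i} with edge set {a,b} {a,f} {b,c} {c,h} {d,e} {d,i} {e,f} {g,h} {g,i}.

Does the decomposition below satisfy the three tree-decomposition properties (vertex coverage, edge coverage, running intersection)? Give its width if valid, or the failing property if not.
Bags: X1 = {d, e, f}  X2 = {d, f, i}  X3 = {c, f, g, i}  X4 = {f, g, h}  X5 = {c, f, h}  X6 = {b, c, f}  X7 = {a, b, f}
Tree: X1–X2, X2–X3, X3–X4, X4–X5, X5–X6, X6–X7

No — bags containing vertex c are not connected in the tree.

A tree decomposition must satisfy three properties: every vertex lies in some bag; for every edge, both endpoints lie together in some bag; and for every vertex, the bags containing it form a connected subtree. Here bags containing vertex c are not connected in the tree, so the decomposition is invalid.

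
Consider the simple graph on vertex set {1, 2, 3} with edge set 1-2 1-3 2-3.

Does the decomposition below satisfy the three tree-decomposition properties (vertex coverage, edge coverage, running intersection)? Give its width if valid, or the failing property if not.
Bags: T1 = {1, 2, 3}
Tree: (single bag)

Yes; width 2.

Checking the three conditions: (i) the bags cover all of {1, 2, 3}; (ii) for each edge, some bag contains both endpoints; (iii) the bags containing any fixed vertex form a subtree. All hold, so the decomposition is valid with width 3 − 1 = 2.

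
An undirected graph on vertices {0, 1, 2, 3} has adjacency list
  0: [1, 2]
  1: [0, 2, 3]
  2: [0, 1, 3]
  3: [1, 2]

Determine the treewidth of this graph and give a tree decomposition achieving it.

Each bag holds 3 vertices, so the decomposition has width 2, which upper-bounds the treewidth. Conversely, {0, 1, 2} is a clique of size 3, and the vertices of any clique must share a bag in every tree decomposition; so some bag has ≥ 3 vertices and tw(G) ≥ 2. Hence tw(G) = 2 exactly.

Treewidth 2.
One optimal decomposition is:
Bags: B1 = {1, 2, 3}  B2 = {0, 1, 2}
Tree: B1–B2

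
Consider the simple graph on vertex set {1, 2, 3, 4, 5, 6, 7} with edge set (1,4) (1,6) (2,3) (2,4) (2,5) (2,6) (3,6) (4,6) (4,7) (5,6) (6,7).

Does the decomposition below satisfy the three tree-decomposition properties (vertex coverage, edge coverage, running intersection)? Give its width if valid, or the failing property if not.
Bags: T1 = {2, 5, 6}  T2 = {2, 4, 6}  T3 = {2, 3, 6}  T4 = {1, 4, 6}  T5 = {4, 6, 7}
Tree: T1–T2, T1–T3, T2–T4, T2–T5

Every vertex of G appears in some bag (union = {1, 2, 3, 4, 5, 6, 7}); every edge is covered by a bag; and for each vertex v the set of bags containing v is connected in the bag tree. The decomposition is therefore valid. The largest bag has 3 vertices, so the width is 2.

Yes; width 2.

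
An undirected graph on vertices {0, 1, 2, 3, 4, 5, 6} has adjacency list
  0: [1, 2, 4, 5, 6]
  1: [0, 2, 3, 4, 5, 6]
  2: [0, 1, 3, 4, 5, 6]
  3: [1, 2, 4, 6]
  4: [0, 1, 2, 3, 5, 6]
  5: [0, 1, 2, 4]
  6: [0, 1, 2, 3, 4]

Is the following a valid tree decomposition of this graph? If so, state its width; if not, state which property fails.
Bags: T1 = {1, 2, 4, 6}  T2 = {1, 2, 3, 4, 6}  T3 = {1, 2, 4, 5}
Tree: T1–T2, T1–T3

A tree decomposition must satisfy three properties: every vertex lies in some bag; for every edge, both endpoints lie together in some bag; and for every vertex, the bags containing it form a connected subtree. Here vertex 0 appears in no bag, so the decomposition is invalid.

No — vertex 0 appears in no bag.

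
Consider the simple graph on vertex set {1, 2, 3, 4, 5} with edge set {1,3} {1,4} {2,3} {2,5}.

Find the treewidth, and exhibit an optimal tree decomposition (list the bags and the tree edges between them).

The largest bag has 2 vertices, giving width 1; this decomposition certifies tw(G) ≤ 1. Since G has at least one edge (e.g. 2–3), it is not an edgeless graph, so tw(G) ≥ 1. Combining the bounds, tw(G) = 1.

Treewidth 1.
Bags: B1 = {2, 3}  B2 = {1, 3}  B3 = {2, 5}  B4 = {1, 4}
Tree: B1–B2, B1–B3, B2–B4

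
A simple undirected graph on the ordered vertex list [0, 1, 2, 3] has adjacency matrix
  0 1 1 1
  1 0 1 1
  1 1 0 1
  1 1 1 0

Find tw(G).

A width-3 tree decomposition is:
Bags: B1 = {0, 1, 2, 3}
Tree: (single bag)
A single bag containing all 4 vertices is trivially a valid decomposition of width 3. Conversely, {0, 1, 2, 3} is a clique of size 4, and the vertices of any clique must share a bag in every tree decomposition; so some bag has ≥ 4 vertices and tw(G) ≥ 3. The upper and lower bounds meet at 3, so that is the treewidth.

3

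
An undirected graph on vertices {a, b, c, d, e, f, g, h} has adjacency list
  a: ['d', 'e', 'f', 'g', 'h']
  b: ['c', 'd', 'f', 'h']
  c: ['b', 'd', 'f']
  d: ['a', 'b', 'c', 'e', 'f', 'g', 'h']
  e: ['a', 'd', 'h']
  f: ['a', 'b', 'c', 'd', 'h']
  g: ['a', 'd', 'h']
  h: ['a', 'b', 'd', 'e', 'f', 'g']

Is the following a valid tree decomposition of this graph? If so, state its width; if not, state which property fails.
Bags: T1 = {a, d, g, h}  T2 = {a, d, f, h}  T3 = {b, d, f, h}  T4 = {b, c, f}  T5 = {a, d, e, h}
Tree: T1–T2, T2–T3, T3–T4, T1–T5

A tree decomposition must satisfy three properties: every vertex lies in some bag; for every edge, both endpoints lie together in some bag; and for every vertex, the bags containing it form a connected subtree. Here edge (d,c) lies in no bag, so the decomposition is invalid.

No — edge (d,c) lies in no bag.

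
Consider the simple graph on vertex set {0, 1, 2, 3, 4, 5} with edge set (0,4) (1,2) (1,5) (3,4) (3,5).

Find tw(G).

A width-1 tree decomposition is:
Bags: B1 = {0, 4}  B2 = {3, 4}  B3 = {3, 5}  B4 = {1, 5}  B5 = {1, 2}
Tree: B1–B2, B2–B3, B3–B4, B4–B5
Every bag has size at most 2, so the width is 2 − 1 = 1 and tw(G) ≤ 1. G has an edge, so its treewidth is at least 1. Therefore the treewidth is 1.

1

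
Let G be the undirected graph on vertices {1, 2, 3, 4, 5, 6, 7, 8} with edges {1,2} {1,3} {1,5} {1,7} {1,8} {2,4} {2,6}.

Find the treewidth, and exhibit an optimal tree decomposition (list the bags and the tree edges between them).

Every bag has size at most 2, so the width is 2 − 1 = 1 and tw(G) ≤ 1. Since G has at least one edge (e.g. 8–1), it is not an edgeless graph, so tw(G) ≥ 1. The upper and lower bounds meet at 1, so that is the treewidth.

Treewidth 1.
One such decomposition:
Bags: B1 = {1, 8}  B2 = {1, 7}  B3 = {1, 2}  B4 = {2, 6}  B5 = {1, 3}  B6 = {1, 5}  B7 = {2, 4}
Tree: B1–B2, B1–B3, B3–B4, B2–B5, B5–B6, B4–B7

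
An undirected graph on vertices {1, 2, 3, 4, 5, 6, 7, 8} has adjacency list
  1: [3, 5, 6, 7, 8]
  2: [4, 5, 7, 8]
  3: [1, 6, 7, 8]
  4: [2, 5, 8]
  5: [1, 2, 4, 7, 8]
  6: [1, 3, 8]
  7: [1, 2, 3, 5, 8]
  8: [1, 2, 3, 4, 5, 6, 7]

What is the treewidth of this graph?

A width-3 tree decomposition is:
Bags: B1 = {2, 5, 7, 8}  B2 = {1, 5, 7, 8}  B3 = {1, 3, 7, 8}  B4 = {1, 3, 6, 8}  B5 = {2, 4, 5, 8}
Tree: B1–B2, B2–B3, B3–B4, B1–B5
Each bag holds 4 vertices, so the decomposition has width 3, which upper-bounds the treewidth. Conversely, {1, 3, 6, 8} is a clique of size 4, and the vertices of any clique must share a bag in every tree decomposition; so some bag has ≥ 4 vertices and tw(G) ≥ 3. Combining the bounds, tw(G) = 3.

3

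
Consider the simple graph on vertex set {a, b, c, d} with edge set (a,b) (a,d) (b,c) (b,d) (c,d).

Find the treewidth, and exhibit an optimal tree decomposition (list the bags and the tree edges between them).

Each bag holds 3 vertices, so the decomposition has width 2, which upper-bounds the treewidth. Conversely, {b, c, d} is a clique of size 3, and the vertices of any clique must share a bag in every tree decomposition; so some bag has ≥ 3 vertices and tw(G) ≥ 2. Therefore the treewidth is 2.

Treewidth 2.
One optimal decomposition is:
Bags: B1 = {a, b, d}  B2 = {b, c, d}
Tree: B1–B2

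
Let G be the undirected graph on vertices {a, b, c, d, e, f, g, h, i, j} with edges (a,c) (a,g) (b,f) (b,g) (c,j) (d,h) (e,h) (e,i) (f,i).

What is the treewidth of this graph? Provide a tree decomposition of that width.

Treewidth 1.
One optimal decomposition is:
Bags: B1 = {c, j}  B2 = {a, c}  B3 = {a, g}  B4 = {b, g}  B5 = {b, f}  B6 = {f, i}  B7 = {e, i}  B8 = {e, h}  B9 = {d, h}
Tree: B1–B2, B2–B3, B3–B4, B4–B5, B5–B6, B6–B7, B7–B8, B8–B9

Every bag has size at most 2, so the width is 2 − 1 = 1 and tw(G) ≤ 1. Any graph with an edge has treewidth ≥ 1, and G has the edge j–c. Hence tw(G) = 1 exactly.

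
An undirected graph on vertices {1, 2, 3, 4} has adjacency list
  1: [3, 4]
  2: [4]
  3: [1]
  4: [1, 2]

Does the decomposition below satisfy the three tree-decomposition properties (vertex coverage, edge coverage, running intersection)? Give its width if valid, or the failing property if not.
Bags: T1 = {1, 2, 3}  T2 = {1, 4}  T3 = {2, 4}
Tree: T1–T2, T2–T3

No — bags containing vertex 2 are not connected in the tree.

A tree decomposition must satisfy three properties: every vertex lies in some bag; for every edge, both endpoints lie together in some bag; and for every vertex, the bags containing it form a connected subtree. Here bags containing vertex 2 are not connected in the tree, so the decomposition is invalid.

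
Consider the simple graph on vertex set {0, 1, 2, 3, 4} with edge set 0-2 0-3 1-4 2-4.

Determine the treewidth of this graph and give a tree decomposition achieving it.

Every bag has size at most 2, so the width is 2 − 1 = 1 and tw(G) ≤ 1. Since G has at least one edge (e.g. 3–0), it is not an edgeless graph, so tw(G) ≥ 1. Therefore the treewidth is 1.

Treewidth 1.
Bags: B1 = {0, 3}  B2 = {0, 2}  B3 = {2, 4}  B4 = {1, 4}
Tree: B1–B2, B2–B3, B3–B4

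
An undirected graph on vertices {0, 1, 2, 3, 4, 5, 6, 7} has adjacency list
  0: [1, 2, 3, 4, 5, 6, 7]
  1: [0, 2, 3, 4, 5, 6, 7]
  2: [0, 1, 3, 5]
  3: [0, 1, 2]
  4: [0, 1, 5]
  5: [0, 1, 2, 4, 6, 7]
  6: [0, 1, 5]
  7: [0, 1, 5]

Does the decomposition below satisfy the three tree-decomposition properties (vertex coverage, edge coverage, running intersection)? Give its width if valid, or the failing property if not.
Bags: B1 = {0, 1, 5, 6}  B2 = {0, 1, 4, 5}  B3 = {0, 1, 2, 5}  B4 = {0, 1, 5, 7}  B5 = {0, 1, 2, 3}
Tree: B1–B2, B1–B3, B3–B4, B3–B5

Yes; width 3.

Checking the three conditions: (i) the bags cover all of {0, 1, 2, 3, 4, 5, 6, 7}; (ii) for each edge, some bag contains both endpoints; (iii) the bags containing any fixed vertex form a subtree. All hold, so the decomposition is valid with width 4 − 1 = 3.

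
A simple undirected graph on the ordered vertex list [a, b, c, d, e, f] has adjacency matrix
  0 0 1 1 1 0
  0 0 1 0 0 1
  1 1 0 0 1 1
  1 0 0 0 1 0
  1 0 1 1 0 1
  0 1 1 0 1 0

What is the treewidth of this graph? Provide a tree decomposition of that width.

Treewidth 2.
One optimal decomposition is:
Bags: B1 = {c, e, f}  B2 = {a, c, e}  B3 = {a, d, e}  B4 = {b, c, f}
Tree: B1–B2, B2–B3, B1–B4

Every bag has size at most 3, so the width is 3 − 1 = 2 and tw(G) ≤ 2. For the lower bound, the 3 vertices {a, d, e} are pairwise adjacent, and any tree decomposition puts a clique entirely inside one bag — forcing width ≥ 2. The upper and lower bounds meet at 2, so that is the treewidth.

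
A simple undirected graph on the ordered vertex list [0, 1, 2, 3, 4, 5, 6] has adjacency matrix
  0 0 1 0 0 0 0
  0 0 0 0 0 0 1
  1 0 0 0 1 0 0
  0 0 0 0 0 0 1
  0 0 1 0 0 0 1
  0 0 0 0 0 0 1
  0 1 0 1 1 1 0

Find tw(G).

1

A width-1 tree decomposition is:
Bags: B1 = {3, 6}  B2 = {4, 6}  B3 = {2, 4}  B4 = {0, 2}  B5 = {1, 6}  B6 = {5, 6}
Tree: B1–B2, B2–B3, B3–B4, B1–B5, B2–B6
Every bag has size at most 2, so the width is 2 − 1 = 1 and tw(G) ≤ 1. G has an edge, so its treewidth is at least 1. Therefore the treewidth is 1.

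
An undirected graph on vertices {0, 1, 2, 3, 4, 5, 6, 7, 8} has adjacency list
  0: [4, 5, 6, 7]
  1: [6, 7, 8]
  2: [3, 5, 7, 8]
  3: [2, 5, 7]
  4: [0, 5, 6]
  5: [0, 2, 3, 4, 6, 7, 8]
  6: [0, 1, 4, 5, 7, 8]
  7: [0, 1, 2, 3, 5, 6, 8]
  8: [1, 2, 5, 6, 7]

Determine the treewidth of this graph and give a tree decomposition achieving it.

The largest bag has 4 vertices, giving width 3; this decomposition certifies tw(G) ≤ 3. On the other hand G contains the 4-clique {1, 6, 7, 8}. A clique must lie in a single bag of any decomposition, so no decomposition can have width below 3. Therefore the treewidth is 3.

Treewidth 3.
One such decomposition:
Bags: B1 = {5, 6, 7, 8}  B2 = {2, 5, 7, 8}  B3 = {1, 6, 7, 8}  B4 = {2, 3, 5, 7}  B5 = {0, 5, 6, 7}  B6 = {0, 4, 5, 6}
Tree: B1–B2, B1–B3, B2–B4, B1–B5, B5–B6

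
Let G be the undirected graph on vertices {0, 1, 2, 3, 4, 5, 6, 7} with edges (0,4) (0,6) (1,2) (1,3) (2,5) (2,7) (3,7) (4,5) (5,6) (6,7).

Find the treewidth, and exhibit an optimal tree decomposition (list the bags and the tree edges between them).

The largest bag has 3 vertices, giving width 2; this decomposition certifies tw(G) ≤ 2. For the lower bound, G contains the cycle 1–3–7–2–1, so G is not a forest; only forests have treewidth ≤ 1, hence tw(G) ≥ 2. The upper and lower bounds meet at 2, so that is the treewidth.

Treewidth 2.
One such decomposition:
Bags: B1 = {1, 2, 3}  B2 = {2, 3, 7}  B3 = {2, 5, 7}  B4 = {5, 6, 7}  B5 = {4, 5, 6}  B6 = {0, 4, 6}
Tree: B1–B2, B2–B3, B3–B4, B4–B5, B5–B6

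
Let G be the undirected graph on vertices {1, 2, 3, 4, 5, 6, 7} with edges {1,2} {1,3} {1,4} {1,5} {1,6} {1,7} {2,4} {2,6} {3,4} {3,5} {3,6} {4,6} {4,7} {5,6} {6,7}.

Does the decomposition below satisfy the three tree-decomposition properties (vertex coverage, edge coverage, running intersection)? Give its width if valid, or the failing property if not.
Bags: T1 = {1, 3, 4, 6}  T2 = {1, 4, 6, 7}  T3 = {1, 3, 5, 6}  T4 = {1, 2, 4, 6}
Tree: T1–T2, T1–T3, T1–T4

Checking the three conditions: (i) the bags cover all of {1, 2, 3, 4, 5, 6, 7}; (ii) for each edge, some bag contains both endpoints; (iii) the bags containing any fixed vertex form a subtree. All hold, so the decomposition is valid with width 4 − 1 = 3.

Yes; width 3.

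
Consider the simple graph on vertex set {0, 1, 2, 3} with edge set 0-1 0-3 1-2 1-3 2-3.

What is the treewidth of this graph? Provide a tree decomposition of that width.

The largest bag has 3 vertices, giving width 2; this decomposition certifies tw(G) ≤ 2. For the lower bound, the 3 vertices {0, 1, 3} are pairwise adjacent, and any tree decomposition puts a clique entirely inside one bag — forcing width ≥ 2. Hence tw(G) = 2 exactly.

Treewidth 2.
Bags: B1 = {1, 2, 3}  B2 = {0, 1, 3}
Tree: B1–B2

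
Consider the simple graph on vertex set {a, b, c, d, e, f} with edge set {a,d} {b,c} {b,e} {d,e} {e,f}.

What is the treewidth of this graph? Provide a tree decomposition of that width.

Each bag holds 2 vertices, so the decomposition has width 1, which upper-bounds the treewidth. Any graph with an edge has treewidth ≥ 1, and G has the edge b–e. Hence tw(G) = 1 exactly.

Treewidth 1.
One such decomposition:
Bags: B1 = {b, e}  B2 = {e, f}  B3 = {d, e}  B4 = {b, c}  B5 = {a, d}
Tree: B1–B2, B2–B3, B1–B4, B3–B5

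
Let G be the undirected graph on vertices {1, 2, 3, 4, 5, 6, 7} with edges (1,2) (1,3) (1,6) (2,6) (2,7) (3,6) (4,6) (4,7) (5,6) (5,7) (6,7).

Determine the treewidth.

A width-2 tree decomposition is:
Bags: B1 = {5, 6, 7}  B2 = {2, 6, 7}  B3 = {4, 6, 7}  B4 = {1, 2, 6}  B5 = {1, 3, 6}
Tree: B1–B2, B1–B3, B2–B4, B4–B5
Each bag holds 3 vertices, so the decomposition has width 2, which upper-bounds the treewidth. For the lower bound, the 3 vertices {1, 2, 6} are pairwise adjacent, and any tree decomposition puts a clique entirely inside one bag — forcing width ≥ 2. Therefore the treewidth is 2.

2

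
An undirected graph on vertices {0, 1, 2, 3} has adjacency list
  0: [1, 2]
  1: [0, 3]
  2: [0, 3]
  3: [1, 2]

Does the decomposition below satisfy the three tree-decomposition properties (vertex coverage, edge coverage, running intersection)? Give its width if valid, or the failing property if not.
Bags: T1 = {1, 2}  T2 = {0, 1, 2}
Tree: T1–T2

No — vertex 3 appears in no bag.

A tree decomposition must satisfy three properties: every vertex lies in some bag; for every edge, both endpoints lie together in some bag; and for every vertex, the bags containing it form a connected subtree. Here vertex 3 appears in no bag, so the decomposition is invalid.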